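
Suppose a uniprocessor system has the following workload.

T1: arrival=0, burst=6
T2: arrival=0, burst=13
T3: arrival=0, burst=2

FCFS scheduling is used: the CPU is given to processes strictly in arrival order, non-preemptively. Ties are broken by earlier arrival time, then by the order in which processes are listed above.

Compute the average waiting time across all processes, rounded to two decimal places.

Timeline: | T1 0-6 | T2 6-19 | T3 19-21 |
Completion: T1=6  T2=19  T3=21
Waiting times: T1=0, T2=6, T3=19
Average waiting = (0+6+19) / 3 = 25/3 = 8.33

8.33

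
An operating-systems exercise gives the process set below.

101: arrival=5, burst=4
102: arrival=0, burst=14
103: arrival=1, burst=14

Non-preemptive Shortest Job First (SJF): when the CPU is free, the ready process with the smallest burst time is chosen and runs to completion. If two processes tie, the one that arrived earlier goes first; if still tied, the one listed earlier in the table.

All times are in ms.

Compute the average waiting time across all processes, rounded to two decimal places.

8.67

Schedule: | 102 0-14 | 101 14-18 | 103 18-32 |
Completion: 101=18  102=14  103=32
Turnaround (C−A): 101=13  102=14  103=31
Waiting times: 101=9, 102=0, 103=17
Average waiting = (9+0+17) / 3 = 26/3 = 8.67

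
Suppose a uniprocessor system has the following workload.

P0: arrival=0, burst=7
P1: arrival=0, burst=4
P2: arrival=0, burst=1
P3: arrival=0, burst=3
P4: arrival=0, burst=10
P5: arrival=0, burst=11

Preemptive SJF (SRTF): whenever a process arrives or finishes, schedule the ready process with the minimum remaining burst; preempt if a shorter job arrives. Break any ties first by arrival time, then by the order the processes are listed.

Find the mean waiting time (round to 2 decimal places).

Schedule: | P2 0-1 | P3 1-4 | P1 4-8 | P0 8-15 | P4 15-25 | P5 25-36 |
Completion: P0=15  P1=8  P2=1  P3=4  P4=25  P5=36
Waiting times: P0=8, P1=4, P2=0, P3=1, P4=15, P5=25
Average waiting = (8+4+0+1+15+25) / 6 = 53/6 = 8.83

8.83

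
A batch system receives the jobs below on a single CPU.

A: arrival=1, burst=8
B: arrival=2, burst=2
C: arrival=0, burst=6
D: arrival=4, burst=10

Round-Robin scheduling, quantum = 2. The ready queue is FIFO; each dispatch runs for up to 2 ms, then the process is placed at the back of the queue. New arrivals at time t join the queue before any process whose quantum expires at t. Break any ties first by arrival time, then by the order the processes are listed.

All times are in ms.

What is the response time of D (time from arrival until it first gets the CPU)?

4

Timeline: | C 0-2 | A 2-4 | B 4-6 | C 6-8 | D 8-10 | A 10-12 | C 12-14 | D 14-16 | A 16-18 | D 18-20 | A 20-22 | D 22-26 |
Completion: A=22  B=6  C=14  D=26
Turnaround (C−A): A=21  B=4  C=14  D=22
Response(D) = first start − arrival = 8 − 4 = 4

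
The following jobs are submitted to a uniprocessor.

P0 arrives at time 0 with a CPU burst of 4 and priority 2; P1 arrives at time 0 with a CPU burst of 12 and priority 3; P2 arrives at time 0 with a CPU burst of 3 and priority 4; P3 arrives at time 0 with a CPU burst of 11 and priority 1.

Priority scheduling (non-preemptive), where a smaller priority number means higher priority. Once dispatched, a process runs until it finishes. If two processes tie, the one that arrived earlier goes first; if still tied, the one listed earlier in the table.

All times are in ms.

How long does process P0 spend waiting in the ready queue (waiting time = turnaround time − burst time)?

11

Timeline: | P3 0-11 | P0 11-15 | P1 15-27 | P2 27-30 |
Completion: P0=15  P1=27  P2=30  P3=11
Waiting(P0) = turnaround − burst = 15 − 4 = 11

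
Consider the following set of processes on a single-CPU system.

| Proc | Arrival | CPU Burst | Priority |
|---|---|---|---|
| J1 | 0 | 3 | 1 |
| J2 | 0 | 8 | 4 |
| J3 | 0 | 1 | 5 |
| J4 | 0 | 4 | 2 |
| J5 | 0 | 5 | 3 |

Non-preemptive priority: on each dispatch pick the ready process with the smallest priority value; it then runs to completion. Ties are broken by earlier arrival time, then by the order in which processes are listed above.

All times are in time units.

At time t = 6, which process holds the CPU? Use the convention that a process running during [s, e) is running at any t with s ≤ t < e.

Gantt: | J1 0-3 | J4 3-7 | J5 7-12 | J2 12-20 | J3 20-21 |
Completion: J1=3  J2=20  J3=21  J4=7  J5=12
Turnaround (C−A): J1=3  J2=20  J3=21  J4=7  J5=12

J4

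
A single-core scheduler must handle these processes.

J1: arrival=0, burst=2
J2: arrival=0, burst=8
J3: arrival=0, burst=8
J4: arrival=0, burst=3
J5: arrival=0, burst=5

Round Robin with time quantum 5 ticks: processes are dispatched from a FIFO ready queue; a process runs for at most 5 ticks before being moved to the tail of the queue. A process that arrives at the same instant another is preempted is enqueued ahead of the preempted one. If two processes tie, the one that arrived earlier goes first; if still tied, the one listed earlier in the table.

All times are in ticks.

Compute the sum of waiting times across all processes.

Timeline: | J1 0-2 | J2 2-7 | J3 7-12 | J4 12-15 | J5 15-20 | J2 20-23 | J3 23-26 |
Completion: J1=2  J2=23  J3=26  J4=15  J5=20
Turnaround (C−A): J1=2  J2=23  J3=26  J4=15  J5=20
Waiting = turnaround − burst: J1=0, J2=15, J3=18, J4=12, J5=15
Total waiting = 0 + 15 + 18 + 12 + 15 = 60

60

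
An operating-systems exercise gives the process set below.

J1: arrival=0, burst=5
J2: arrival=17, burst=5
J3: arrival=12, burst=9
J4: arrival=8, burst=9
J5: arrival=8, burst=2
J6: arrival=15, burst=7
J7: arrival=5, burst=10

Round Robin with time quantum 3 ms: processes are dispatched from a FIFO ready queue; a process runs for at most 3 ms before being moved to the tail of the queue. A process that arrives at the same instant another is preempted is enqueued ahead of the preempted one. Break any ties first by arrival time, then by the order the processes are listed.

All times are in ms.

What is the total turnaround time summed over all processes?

Timeline: | J1 0-5 | J7 5-8 | J4 8-11 | J5 11-13 | J7 13-16 | J4 16-19 | J3 19-22 | J6 22-25 | J7 25-28 | J2 28-31 | J4 31-34 | J3 34-37 | J6 37-40 | J7 40-41 | J2 41-43 | J3 43-46 | J6 46-47 |
Completion: J1=5  J2=43  J3=46  J4=34  J5=13  J6=47  J7=41
Turnaround (C−A): J1=5  J2=26  J3=34  J4=26  J5=5  J6=32  J7=36
Turnaround = completion − arrival: J1=5, J2=26, J3=34, J4=26, J5=5, J6=32, J7=36
Total turnaround = 5 + 26 + 34 + 26 + 5 + 32 + 36 = 164

164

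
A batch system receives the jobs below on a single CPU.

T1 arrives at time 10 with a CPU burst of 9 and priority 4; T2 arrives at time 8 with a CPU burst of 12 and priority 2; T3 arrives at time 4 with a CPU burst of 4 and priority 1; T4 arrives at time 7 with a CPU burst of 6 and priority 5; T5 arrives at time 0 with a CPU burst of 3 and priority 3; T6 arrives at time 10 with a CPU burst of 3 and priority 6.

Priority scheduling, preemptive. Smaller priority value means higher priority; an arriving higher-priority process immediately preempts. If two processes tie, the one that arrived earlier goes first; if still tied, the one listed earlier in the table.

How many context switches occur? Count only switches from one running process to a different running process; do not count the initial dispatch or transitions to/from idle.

Timeline: | T5 0-3 | idle 3-4 | T3 4-8 | T2 8-20 | T1 20-29 | T4 29-35 | T6 35-38 |
Completion: T1=29  T2=20  T3=8  T4=35  T5=3  T6=38
Turnaround (C−A): T1=19  T2=12  T3=4  T4=28  T5=3  T6=28

4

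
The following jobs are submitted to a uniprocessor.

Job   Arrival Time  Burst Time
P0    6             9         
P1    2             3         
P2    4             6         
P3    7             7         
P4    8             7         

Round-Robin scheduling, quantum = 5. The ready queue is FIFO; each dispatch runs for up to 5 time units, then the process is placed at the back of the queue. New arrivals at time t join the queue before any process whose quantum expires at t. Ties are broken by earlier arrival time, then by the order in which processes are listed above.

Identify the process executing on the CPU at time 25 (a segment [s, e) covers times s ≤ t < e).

P2

Gantt: | idle 0-2 | P1 2-5 | P2 5-10 | P0 10-15 | P3 15-20 | P4 20-25 | P2 25-26 | P0 26-30 | P3 30-32 | P4 32-34 |
Completion: P0=30  P1=5  P2=26  P3=32  P4=34
Turnaround (C−A): P0=24  P1=3  P2=22  P3=25  P4=26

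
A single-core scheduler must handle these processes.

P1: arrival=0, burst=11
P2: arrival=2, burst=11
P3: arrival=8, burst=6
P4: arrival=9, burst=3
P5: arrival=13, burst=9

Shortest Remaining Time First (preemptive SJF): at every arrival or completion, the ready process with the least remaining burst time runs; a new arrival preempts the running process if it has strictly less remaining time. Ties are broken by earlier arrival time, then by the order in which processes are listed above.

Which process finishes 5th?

Gantt: | P1 0-11 | P4 11-14 | P3 14-20 | P5 20-29 | P2 29-40 |
Completion: P1=11  P2=40  P3=20  P4=14  P5=29
Finish order: P1 → P4 → P3 → P5 → P2

P2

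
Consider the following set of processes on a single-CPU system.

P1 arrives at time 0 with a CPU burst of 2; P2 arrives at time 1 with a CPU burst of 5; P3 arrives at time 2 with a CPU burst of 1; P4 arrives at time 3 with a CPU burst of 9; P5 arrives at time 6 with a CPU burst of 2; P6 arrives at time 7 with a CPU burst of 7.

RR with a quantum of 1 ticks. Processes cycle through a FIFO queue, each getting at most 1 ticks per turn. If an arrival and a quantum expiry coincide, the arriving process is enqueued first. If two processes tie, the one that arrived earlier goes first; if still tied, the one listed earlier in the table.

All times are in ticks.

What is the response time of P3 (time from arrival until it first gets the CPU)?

Gantt: | P1 0-1 | P2 1-2 | P1 2-3 | P3 3-4 | P2 4-5 | P4 5-6 | P2 6-7 | P5 7-8 | P4 8-9 | P6 9-10 | P2 10-11 | P5 11-12 | P4 12-13 | P6 13-14 | P2 14-15 | P4 15-16 | P6 16-17 | P4 17-18 | P6 18-19 | P4 19-20 | P6 20-21 | P4 21-22 | P6 22-23 | P4 23-24 | P6 24-25 | P4 25-26 |
Completion: P1=3  P2=15  P3=4  P4=26  P5=12  P6=25
Turnaround (C−A): P1=3  P2=14  P3=2  P4=23  P5=6  P6=18
Response(P3) = first start − arrival = 3 − 2 = 1

1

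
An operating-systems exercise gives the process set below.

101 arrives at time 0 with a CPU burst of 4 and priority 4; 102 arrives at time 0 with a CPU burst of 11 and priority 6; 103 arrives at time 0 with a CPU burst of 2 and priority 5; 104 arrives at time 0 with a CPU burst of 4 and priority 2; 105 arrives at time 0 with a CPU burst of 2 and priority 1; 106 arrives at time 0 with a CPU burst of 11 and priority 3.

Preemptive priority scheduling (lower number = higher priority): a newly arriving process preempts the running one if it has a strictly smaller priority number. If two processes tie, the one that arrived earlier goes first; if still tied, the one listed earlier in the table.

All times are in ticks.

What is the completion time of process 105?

Schedule: | 105 0-2 | 104 2-6 | 106 6-17 | 101 17-21 | 103 21-23 | 102 23-34 |
Completion: 101=21  102=34  103=23  104=6  105=2  106=17
Turnaround (C−A): 101=21  102=34  103=23  104=6  105=2  106=17

2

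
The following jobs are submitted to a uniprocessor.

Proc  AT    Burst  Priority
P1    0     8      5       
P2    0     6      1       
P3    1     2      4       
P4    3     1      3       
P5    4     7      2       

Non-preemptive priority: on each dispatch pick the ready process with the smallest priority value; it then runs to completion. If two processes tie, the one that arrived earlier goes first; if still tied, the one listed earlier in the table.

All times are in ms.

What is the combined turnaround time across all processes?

65

Gantt: | P2 0-6 | P5 6-13 | P4 13-14 | P3 14-16 | P1 16-24 |
Completion: P1=24  P2=6  P3=16  P4=14  P5=13
Turnaround (C−A): P1=24  P2=6  P3=15  P4=11  P5=9
Turnaround = completion − arrival: P1=24, P2=6, P3=15, P4=11, P5=9
Total turnaround = 24 + 6 + 15 + 11 + 9 = 65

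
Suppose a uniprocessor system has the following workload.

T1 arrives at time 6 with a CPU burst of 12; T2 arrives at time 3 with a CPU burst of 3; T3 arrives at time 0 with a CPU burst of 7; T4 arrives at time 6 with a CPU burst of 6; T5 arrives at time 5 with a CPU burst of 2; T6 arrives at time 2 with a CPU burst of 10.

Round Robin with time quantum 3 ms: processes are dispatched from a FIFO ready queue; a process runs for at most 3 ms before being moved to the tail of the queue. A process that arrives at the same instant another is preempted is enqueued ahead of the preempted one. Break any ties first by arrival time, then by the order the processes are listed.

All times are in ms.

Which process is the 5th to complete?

T6

Timeline: | T3 0-3 | T6 3-6 | T2 6-9 | T3 9-12 | T5 12-14 | T1 14-17 | T4 17-20 | T6 20-23 | T3 23-24 | T1 24-27 | T4 27-30 | T6 30-33 | T1 33-36 | T6 36-37 | T1 37-40 |
Completion: T1=40  T2=9  T3=24  T4=30  T5=14  T6=37
Finish order: T2 → T5 → T3 → T4 → T6 → T1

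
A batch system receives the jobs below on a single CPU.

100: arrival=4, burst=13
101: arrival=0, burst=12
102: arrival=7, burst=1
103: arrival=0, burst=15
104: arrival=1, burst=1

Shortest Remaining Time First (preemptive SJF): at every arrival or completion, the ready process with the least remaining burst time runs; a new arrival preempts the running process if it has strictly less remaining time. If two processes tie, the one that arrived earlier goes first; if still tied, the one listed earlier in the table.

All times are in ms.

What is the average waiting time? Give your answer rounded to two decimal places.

7.80

Timeline: | 101 0-1 | 104 1-2 | 101 2-7 | 102 7-8 | 101 8-14 | 100 14-27 | 103 27-42 |
Completion: 100=27  101=14  102=8  103=42  104=2
Waiting times: 100=10, 101=2, 102=0, 103=27, 104=0
Average waiting = (10+2+0+27+0) / 5 = 39/5 = 7.80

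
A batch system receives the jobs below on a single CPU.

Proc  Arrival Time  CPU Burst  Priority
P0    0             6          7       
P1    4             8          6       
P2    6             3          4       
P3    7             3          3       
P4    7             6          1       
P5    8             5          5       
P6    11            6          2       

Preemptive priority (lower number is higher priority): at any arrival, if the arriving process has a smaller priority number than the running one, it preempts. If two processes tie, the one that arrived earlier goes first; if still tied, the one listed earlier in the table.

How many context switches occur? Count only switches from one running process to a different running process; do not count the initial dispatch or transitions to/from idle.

Schedule: | P0 0-4 | P1 4-6 | P2 6-7 | P4 7-13 | P6 13-19 | P3 19-22 | P2 22-24 | P5 24-29 | P1 29-35 | P0 35-37 |
Completion: P0=37  P1=35  P2=24  P3=22  P4=13  P5=29  P6=19
Turnaround (C−A): P0=37  P1=31  P2=18  P3=15  P4=6  P5=21  P6=8

9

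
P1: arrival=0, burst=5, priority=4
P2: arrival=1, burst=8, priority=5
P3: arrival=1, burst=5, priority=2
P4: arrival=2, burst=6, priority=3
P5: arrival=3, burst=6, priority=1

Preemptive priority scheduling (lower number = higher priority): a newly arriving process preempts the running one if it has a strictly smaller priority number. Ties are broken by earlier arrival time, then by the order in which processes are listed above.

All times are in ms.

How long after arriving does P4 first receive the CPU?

Gantt: | P1 0-1 | P3 1-3 | P5 3-9 | P3 9-12 | P4 12-18 | P1 18-22 | P2 22-30 |
Completion: P1=22  P2=30  P3=12  P4=18  P5=9
Response(P4) = first start − arrival = 12 − 2 = 10

10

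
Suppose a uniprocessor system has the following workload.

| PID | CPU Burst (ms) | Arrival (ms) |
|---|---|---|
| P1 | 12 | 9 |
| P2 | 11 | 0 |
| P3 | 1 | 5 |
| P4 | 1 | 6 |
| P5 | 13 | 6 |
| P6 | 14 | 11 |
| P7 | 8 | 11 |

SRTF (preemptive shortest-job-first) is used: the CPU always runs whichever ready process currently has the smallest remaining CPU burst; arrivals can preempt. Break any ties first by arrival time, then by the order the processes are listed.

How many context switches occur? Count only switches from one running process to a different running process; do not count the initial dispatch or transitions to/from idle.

7

Timeline: | P2 0-5 | P3 5-6 | P4 6-7 | P2 7-13 | P7 13-21 | P1 21-33 | P5 33-46 | P6 46-60 |
Completion: P1=33  P2=13  P3=6  P4=7  P5=46  P6=60  P7=21
Turnaround (C−A): P1=24  P2=13  P3=1  P4=1  P5=40  P6=49  P7=10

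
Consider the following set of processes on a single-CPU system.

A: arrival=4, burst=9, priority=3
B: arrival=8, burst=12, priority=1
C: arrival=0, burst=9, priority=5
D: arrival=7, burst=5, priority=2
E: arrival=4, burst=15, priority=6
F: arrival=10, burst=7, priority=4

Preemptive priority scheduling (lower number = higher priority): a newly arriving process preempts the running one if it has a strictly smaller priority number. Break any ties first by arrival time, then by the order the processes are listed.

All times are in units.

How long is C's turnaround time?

Gantt: | C 0-4 | A 4-7 | D 7-8 | B 8-20 | D 20-24 | A 24-30 | F 30-37 | C 37-42 | E 42-57 |
Completion: A=30  B=20  C=42  D=24  E=57  F=37
Turnaround (C−A): A=26  B=12  C=42  D=17  E=53  F=27
Turnaround(C) = completion − arrival = 42 − 0 = 42

42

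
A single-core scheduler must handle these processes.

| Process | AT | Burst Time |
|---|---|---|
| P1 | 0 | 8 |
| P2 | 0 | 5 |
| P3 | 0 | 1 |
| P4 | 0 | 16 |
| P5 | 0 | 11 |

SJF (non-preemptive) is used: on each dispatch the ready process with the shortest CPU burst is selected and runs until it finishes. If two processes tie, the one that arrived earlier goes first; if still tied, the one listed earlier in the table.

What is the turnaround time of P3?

Gantt: | P3 0-1 | P2 1-6 | P1 6-14 | P5 14-25 | P4 25-41 |
Completion: P1=14  P2=6  P3=1  P4=41  P5=25
Turnaround (C−A): P1=14  P2=6  P3=1  P4=41  P5=25
Turnaround(P3) = completion − arrival = 1 − 0 = 1

1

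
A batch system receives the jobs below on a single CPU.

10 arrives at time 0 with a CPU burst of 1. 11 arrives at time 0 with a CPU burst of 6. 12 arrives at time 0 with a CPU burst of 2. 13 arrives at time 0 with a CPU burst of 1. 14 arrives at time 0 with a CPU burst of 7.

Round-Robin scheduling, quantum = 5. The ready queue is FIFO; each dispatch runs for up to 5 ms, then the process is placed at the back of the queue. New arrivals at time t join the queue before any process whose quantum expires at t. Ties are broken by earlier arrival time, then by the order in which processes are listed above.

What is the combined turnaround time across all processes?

50

Schedule: | 10 0-1 | 11 1-6 | 12 6-8 | 13 8-9 | 14 9-14 | 11 14-15 | 14 15-17 |
Completion: 10=1  11=15  12=8  13=9  14=17
Turnaround = completion − arrival: 10=1, 11=15, 12=8, 13=9, 14=17
Total turnaround = 1 + 15 + 8 + 9 + 17 = 50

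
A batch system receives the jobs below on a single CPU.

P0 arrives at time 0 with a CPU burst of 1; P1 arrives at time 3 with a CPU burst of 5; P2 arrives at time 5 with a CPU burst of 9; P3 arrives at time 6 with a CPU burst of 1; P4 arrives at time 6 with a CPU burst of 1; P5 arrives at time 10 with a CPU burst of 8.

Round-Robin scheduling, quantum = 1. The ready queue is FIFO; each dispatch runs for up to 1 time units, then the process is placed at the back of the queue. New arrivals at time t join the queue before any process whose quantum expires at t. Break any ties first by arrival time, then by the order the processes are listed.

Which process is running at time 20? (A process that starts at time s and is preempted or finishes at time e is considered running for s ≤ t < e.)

P5

Schedule: | P0 0-1 | idle 1-3 | P1 3-5 | P2 5-6 | P1 6-7 | P3 7-8 | P4 8-9 | P2 9-10 | P1 10-11 | P5 11-12 | P2 12-13 | P1 13-14 | P5 14-15 | P2 15-16 | P5 16-17 | P2 17-18 | P5 18-19 | P2 19-20 | P5 20-21 | P2 21-22 | P5 22-23 | P2 23-24 | P5 24-25 | P2 25-26 | P5 26-27 |
Completion: P0=1  P1=14  P2=26  P3=8  P4=9  P5=27
Turnaround (C−A): P0=1  P1=11  P2=21  P3=2  P4=3  P5=17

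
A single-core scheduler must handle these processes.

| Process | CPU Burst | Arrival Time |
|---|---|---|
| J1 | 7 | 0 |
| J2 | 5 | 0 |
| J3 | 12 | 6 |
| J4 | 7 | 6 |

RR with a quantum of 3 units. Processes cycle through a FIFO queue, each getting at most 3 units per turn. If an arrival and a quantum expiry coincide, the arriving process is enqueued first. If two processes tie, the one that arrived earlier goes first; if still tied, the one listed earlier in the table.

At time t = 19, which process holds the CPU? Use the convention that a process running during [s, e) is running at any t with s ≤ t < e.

J3

Timeline: | J1 0-3 | J2 3-6 | J1 6-9 | J3 9-12 | J4 12-15 | J2 15-17 | J1 17-18 | J3 18-21 | J4 21-24 | J3 24-27 | J4 27-28 | J3 28-31 |
Completion: J1=18  J2=17  J3=31  J4=28
Turnaround (C−A): J1=18  J2=17  J3=25  J4=22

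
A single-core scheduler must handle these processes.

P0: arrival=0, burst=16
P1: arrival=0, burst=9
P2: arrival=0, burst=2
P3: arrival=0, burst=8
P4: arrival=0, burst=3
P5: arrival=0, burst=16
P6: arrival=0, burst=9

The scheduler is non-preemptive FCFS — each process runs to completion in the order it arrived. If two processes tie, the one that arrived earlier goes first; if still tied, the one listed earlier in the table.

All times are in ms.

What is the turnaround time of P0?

Schedule: | P0 0-16 | P1 16-25 | P2 25-27 | P3 27-35 | P4 35-38 | P5 38-54 | P6 54-63 |
Completion: P0=16  P1=25  P2=27  P3=35  P4=38  P5=54  P6=63
Turnaround (C−A): P0=16  P1=25  P2=27  P3=35  P4=38  P5=54  P6=63
Turnaround(P0) = completion − arrival = 16 − 0 = 16

16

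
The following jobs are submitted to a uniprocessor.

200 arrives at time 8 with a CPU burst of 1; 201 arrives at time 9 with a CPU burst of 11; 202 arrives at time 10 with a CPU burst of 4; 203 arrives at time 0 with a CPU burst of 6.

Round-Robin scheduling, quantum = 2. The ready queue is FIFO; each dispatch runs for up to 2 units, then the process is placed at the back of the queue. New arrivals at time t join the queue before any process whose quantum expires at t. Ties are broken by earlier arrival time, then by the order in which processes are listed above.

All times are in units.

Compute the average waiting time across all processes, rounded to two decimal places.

Gantt: | 203 0-6 | idle 6-8 | 200 8-9 | 201 9-11 | 202 11-13 | 201 13-15 | 202 15-17 | 201 17-24 |
Completion: 200=9  201=24  202=17  203=6
Turnaround (C−A): 200=1  201=15  202=7  203=6
Waiting times: 200=0, 201=4, 202=3, 203=0
Average waiting = (0+4+3+0) / 4 = 7/4 = 1.75

1.75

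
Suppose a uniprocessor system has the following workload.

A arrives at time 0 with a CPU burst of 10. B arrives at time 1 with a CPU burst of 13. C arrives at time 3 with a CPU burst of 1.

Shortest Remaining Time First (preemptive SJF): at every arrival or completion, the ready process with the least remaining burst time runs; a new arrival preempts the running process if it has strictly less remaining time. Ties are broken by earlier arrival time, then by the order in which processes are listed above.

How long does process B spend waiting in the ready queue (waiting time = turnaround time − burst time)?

10

Timeline: | A 0-3 | C 3-4 | A 4-11 | B 11-24 |
Completion: A=11  B=24  C=4
Turnaround (C−A): A=11  B=23  C=1
Waiting(B) = turnaround − burst = 23 − 13 = 10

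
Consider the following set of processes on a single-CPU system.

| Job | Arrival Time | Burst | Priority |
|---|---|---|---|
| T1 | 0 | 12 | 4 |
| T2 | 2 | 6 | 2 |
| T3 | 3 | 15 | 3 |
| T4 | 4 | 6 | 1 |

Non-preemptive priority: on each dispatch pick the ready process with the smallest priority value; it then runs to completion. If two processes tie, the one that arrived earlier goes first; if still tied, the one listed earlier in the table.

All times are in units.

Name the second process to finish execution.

T4

Gantt: | T1 0-12 | T4 12-18 | T2 18-24 | T3 24-39 |
Completion: T1=12  T2=24  T3=39  T4=18
Turnaround (C−A): T1=12  T2=22  T3=36  T4=14
Finish order: T1 → T4 → T2 → T3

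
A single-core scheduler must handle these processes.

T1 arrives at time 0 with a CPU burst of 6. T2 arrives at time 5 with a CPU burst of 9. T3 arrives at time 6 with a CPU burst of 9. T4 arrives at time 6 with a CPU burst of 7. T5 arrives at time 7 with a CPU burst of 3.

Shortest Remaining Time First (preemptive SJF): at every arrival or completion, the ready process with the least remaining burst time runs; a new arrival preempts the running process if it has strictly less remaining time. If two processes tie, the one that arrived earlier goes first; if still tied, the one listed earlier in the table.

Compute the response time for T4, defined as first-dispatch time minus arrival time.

0

Schedule: | T1 0-6 | T4 6-7 | T5 7-10 | T4 10-16 | T2 16-25 | T3 25-34 |
Completion: T1=6  T2=25  T3=34  T4=16  T5=10
Turnaround (C−A): T1=6  T2=20  T3=28  T4=10  T5=3
Response(T4) = first start − arrival = 6 − 6 = 0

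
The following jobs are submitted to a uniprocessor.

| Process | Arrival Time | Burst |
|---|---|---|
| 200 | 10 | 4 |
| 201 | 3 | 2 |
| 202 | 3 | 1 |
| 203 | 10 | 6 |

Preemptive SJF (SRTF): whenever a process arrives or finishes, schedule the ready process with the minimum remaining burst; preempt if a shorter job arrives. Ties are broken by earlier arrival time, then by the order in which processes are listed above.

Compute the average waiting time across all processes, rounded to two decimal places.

1.25

Timeline: | idle 0-3 | 202 3-4 | 201 4-6 | idle 6-10 | 200 10-14 | 203 14-20 |
Completion: 200=14  201=6  202=4  203=20
Waiting times: 200=0, 201=1, 202=0, 203=4
Average waiting = (0+1+0+4) / 4 = 5/4 = 1.25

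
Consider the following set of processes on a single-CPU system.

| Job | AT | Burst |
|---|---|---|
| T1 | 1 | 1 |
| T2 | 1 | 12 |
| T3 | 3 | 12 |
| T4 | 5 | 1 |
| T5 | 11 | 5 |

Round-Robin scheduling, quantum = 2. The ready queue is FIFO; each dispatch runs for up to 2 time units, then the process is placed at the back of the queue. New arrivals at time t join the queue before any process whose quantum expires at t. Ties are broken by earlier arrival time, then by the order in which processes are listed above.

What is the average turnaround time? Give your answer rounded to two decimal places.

15.60

Gantt: | idle 0-1 | T1 1-2 | T2 2-4 | T3 4-6 | T2 6-8 | T4 8-9 | T3 9-11 | T2 11-13 | T5 13-15 | T3 15-17 | T2 17-19 | T5 19-21 | T3 21-23 | T2 23-25 | T5 25-26 | T3 26-28 | T2 28-30 | T3 30-32 |
Completion: T1=2  T2=30  T3=32  T4=9  T5=26
Turnaround times: T1=1, T2=29, T3=29, T4=4, T5=15
Average turnaround = (1+29+29+4+15) / 5 = 78/5 = 15.60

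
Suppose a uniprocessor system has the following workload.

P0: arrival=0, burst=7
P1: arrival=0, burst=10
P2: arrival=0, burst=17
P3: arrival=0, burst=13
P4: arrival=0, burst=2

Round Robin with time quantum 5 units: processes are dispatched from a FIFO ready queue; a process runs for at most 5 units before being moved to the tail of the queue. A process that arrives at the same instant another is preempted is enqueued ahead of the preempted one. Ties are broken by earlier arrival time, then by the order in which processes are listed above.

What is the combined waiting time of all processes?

Gantt: | P0 0-5 | P1 5-10 | P2 10-15 | P3 15-20 | P4 20-22 | P0 22-24 | P1 24-29 | P2 29-34 | P3 34-39 | P2 39-44 | P3 44-47 | P2 47-49 |
Completion: P0=24  P1=29  P2=49  P3=47  P4=22
Turnaround (C−A): P0=24  P1=29  P2=49  P3=47  P4=22
Waiting = turnaround − burst: P0=17, P1=19, P2=32, P3=34, P4=20
Total waiting = 17 + 19 + 32 + 34 + 20 = 122

122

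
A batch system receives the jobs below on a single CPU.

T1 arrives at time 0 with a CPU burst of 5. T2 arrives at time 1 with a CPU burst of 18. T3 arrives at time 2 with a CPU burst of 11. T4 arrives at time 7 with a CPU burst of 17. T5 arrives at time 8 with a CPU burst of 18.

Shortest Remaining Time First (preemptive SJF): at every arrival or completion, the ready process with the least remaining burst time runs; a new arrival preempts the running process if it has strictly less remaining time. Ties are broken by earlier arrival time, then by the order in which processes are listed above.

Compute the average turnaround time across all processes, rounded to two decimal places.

31.20

Gantt: | T1 0-5 | T3 5-16 | T4 16-33 | T2 33-51 | T5 51-69 |
Completion: T1=5  T2=51  T3=16  T4=33  T5=69
Turnaround times: T1=5, T2=50, T3=14, T4=26, T5=61
Average turnaround = (5+50+14+26+61) / 5 = 156/5 = 31.20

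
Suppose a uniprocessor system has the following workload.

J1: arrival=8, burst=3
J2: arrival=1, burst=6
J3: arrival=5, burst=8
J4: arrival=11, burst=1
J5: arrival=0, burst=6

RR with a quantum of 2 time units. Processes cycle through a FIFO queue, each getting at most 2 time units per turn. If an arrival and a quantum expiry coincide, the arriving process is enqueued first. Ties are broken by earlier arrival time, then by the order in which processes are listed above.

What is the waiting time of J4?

Gantt: | J5 0-2 | J2 2-4 | J5 4-6 | J2 6-8 | J3 8-10 | J5 10-12 | J1 12-14 | J2 14-16 | J3 16-18 | J4 18-19 | J1 19-20 | J3 20-24 |
Completion: J1=20  J2=16  J3=24  J4=19  J5=12
Turnaround (C−A): J1=12  J2=15  J3=19  J4=8  J5=12
Waiting(J4) = turnaround − burst = 8 − 1 = 7

7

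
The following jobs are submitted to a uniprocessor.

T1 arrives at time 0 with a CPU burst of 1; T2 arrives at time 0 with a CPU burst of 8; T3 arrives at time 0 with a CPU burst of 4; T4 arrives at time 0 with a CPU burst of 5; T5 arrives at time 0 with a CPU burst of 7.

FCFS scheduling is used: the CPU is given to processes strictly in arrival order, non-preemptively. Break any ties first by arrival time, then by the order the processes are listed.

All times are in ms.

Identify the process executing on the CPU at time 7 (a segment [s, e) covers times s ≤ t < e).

Timeline: | T1 0-1 | T2 1-9 | T3 9-13 | T4 13-18 | T5 18-25 |
Completion: T1=1  T2=9  T3=13  T4=18  T5=25
Turnaround (C−A): T1=1  T2=9  T3=13  T4=18  T5=25

T2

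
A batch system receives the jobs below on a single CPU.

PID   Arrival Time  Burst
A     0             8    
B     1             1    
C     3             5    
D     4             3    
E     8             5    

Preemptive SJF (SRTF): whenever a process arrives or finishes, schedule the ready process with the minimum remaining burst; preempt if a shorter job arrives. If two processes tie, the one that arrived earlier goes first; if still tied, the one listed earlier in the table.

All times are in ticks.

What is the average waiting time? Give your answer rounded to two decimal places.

Gantt: | A 0-1 | B 1-2 | A 2-3 | C 3-4 | D 4-7 | C 7-11 | E 11-16 | A 16-22 |
Completion: A=22  B=2  C=11  D=7  E=16
Turnaround (C−A): A=22  B=1  C=8  D=3  E=8
Waiting times: A=14, B=0, C=3, D=0, E=3
Average waiting = (14+0+3+0+3) / 5 = 20/5 = 4.00

4.00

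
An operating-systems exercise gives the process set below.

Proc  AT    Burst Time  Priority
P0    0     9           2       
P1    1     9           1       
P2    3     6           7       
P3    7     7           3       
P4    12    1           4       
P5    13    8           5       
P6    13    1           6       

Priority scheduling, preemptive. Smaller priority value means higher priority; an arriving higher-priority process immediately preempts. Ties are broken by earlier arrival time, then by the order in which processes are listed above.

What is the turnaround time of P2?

38

Schedule: | P0 0-1 | P1 1-10 | P0 10-18 | P3 18-25 | P4 25-26 | P5 26-34 | P6 34-35 | P2 35-41 |
Completion: P0=18  P1=10  P2=41  P3=25  P4=26  P5=34  P6=35
Turnaround (C−A): P0=18  P1=9  P2=38  P3=18  P4=14  P5=21  P6=22
Turnaround(P2) = completion − arrival = 41 − 3 = 38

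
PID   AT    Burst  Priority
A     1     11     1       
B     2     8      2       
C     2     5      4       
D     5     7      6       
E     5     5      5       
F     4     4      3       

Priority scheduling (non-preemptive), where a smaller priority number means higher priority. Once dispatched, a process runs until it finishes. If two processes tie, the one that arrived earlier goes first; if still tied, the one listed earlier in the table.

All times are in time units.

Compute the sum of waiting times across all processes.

101

Timeline: | idle 0-1 | A 1-12 | B 12-20 | F 20-24 | C 24-29 | E 29-34 | D 34-41 |
Completion: A=12  B=20  C=29  D=41  E=34  F=24
Waiting = turnaround − burst: A=0, B=10, C=22, D=29, E=24, F=16
Total waiting = 0 + 10 + 22 + 29 + 24 + 16 = 101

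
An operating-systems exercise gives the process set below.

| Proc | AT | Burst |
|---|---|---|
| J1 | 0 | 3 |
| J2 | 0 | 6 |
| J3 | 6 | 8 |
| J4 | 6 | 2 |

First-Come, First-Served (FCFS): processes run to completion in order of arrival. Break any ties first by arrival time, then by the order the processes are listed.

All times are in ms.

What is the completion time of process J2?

9

Schedule: | J1 0-3 | J2 3-9 | J3 9-17 | J4 17-19 |
Completion: J1=3  J2=9  J3=17  J4=19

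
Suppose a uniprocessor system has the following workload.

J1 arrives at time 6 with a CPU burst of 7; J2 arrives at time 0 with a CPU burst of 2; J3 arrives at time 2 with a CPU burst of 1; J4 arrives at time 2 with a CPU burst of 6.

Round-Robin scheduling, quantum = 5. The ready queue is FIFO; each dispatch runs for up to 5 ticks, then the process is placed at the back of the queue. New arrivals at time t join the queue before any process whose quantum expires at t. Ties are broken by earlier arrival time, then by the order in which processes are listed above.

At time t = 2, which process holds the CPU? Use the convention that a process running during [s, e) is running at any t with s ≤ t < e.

J3

Gantt: | J2 0-2 | J3 2-3 | J4 3-8 | J1 8-13 | J4 13-14 | J1 14-16 |
Completion: J1=16  J2=2  J3=3  J4=14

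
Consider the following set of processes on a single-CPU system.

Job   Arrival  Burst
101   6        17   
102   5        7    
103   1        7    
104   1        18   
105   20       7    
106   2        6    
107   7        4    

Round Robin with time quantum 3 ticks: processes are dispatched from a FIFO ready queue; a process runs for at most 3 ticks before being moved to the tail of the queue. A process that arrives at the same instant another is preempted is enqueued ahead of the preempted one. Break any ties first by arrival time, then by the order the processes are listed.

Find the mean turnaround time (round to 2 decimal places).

Timeline: | idle 0-1 | 103 1-4 | 104 4-7 | 106 7-10 | 103 10-13 | 102 13-16 | 101 16-19 | 107 19-22 | 104 22-25 | 106 25-28 | 103 28-29 | 102 29-32 | 101 32-35 | 105 35-38 | 107 38-39 | 104 39-42 | 102 42-43 | 101 43-46 | 105 46-49 | 104 49-52 | 101 52-55 | 105 55-56 | 104 56-59 | 101 59-62 | 104 62-65 | 101 65-67 |
Completion: 101=67  102=43  103=29  104=65  105=56  106=28  107=39
Turnaround times: 101=61, 102=38, 103=28, 104=64, 105=36, 106=26, 107=32
Average turnaround = (61+38+28+64+36+26+32) / 7 = 285/7 = 40.71

40.71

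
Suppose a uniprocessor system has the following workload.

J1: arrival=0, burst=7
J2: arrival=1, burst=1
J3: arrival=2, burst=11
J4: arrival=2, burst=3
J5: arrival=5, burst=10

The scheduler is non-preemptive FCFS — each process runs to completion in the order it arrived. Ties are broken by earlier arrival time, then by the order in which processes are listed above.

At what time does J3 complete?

Schedule: | J1 0-7 | J2 7-8 | J3 8-19 | J4 19-22 | J5 22-32 |
Completion: J1=7  J2=8  J3=19  J4=22  J5=32
Turnaround (C−A): J1=7  J2=7  J3=17  J4=20  J5=27

19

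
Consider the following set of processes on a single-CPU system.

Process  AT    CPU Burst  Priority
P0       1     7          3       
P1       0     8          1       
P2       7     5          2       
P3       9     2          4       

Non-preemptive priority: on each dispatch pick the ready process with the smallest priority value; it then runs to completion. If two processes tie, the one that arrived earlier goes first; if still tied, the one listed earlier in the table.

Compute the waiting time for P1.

0

Gantt: | P1 0-8 | P2 8-13 | P0 13-20 | P3 20-22 |
Completion: P0=20  P1=8  P2=13  P3=22
Turnaround (C−A): P0=19  P1=8  P2=6  P3=13
Waiting(P1) = turnaround − burst = 8 − 8 = 0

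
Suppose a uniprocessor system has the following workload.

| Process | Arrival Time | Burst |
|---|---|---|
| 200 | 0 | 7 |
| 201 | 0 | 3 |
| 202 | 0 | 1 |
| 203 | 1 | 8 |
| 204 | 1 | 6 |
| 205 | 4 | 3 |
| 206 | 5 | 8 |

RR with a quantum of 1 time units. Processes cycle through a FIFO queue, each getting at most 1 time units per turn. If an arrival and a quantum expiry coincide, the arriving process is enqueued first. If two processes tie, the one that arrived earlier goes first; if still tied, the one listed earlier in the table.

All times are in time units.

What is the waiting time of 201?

Gantt: | 200 0-1 | 201 1-2 | 202 2-3 | 203 3-4 | 204 4-5 | 200 5-6 | 201 6-7 | 205 7-8 | 203 8-9 | 206 9-10 | 204 10-11 | 200 11-12 | 201 12-13 | 205 13-14 | 203 14-15 | 206 15-16 | 204 16-17 | 200 17-18 | 205 18-19 | 203 19-20 | 206 20-21 | 204 21-22 | 200 22-23 | 203 23-24 | 206 24-25 | 204 25-26 | 200 26-27 | 203 27-28 | 206 28-29 | 204 29-30 | 200 30-31 | 203 31-32 | 206 32-33 | 203 33-34 | 206 34-36 |
Completion: 200=31  201=13  202=3  203=34  204=30  205=19  206=36
Turnaround (C−A): 200=31  201=13  202=3  203=33  204=29  205=15  206=31
Waiting(201) = turnaround − burst = 13 − 3 = 10

10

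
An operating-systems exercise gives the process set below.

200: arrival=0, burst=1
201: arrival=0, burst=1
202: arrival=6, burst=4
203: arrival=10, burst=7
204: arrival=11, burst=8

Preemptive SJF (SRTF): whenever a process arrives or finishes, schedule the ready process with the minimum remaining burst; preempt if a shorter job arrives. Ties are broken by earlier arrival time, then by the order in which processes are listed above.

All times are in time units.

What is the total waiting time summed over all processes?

Schedule: | 200 0-1 | 201 1-2 | idle 2-6 | 202 6-10 | 203 10-17 | 204 17-25 |
Completion: 200=1  201=2  202=10  203=17  204=25
Turnaround (C−A): 200=1  201=2  202=4  203=7  204=14
Waiting = turnaround − burst: 200=0, 201=1, 202=0, 203=0, 204=6
Total waiting = 0 + 1 + 0 + 0 + 6 = 7

7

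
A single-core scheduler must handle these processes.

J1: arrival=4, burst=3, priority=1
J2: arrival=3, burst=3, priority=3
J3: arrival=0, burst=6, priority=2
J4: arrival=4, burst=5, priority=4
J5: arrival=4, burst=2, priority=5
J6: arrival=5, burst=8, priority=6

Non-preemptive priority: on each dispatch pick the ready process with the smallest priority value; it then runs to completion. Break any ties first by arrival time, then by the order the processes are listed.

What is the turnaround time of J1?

5

Timeline: | J3 0-6 | J1 6-9 | J2 9-12 | J4 12-17 | J5 17-19 | J6 19-27 |
Completion: J1=9  J2=12  J3=6  J4=17  J5=19  J6=27
Turnaround(J1) = completion − arrival = 9 − 4 = 5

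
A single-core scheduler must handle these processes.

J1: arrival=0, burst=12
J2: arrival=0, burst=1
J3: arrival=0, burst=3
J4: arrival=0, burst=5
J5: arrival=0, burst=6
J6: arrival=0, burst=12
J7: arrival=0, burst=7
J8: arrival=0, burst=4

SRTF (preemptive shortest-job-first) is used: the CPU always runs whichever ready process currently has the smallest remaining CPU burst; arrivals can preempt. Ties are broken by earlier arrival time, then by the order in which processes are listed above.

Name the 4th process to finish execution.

J4

Timeline: | J2 0-1 | J3 1-4 | J8 4-8 | J4 8-13 | J5 13-19 | J7 19-26 | J1 26-38 | J6 38-50 |
Completion: J1=38  J2=1  J3=4  J4=13  J5=19  J6=50  J7=26  J8=8
Turnaround (C−A): J1=38  J2=1  J3=4  J4=13  J5=19  J6=50  J7=26  J8=8
Finish order: J2 → J3 → J8 → J4 → J5 → J7 → J1 → J6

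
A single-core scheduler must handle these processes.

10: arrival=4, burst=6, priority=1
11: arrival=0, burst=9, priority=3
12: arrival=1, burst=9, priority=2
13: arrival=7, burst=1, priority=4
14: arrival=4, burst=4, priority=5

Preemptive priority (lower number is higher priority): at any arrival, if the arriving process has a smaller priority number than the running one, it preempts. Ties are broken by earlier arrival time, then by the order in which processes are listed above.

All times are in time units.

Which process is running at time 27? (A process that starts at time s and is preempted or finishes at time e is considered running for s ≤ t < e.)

Gantt: | 11 0-1 | 12 1-4 | 10 4-10 | 12 10-16 | 11 16-24 | 13 24-25 | 14 25-29 |
Completion: 10=10  11=24  12=16  13=25  14=29

14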